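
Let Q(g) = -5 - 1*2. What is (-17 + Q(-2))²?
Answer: 576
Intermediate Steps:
Q(g) = -7 (Q(g) = -5 - 2 = -7)
(-17 + Q(-2))² = (-17 - 7)² = (-24)² = 576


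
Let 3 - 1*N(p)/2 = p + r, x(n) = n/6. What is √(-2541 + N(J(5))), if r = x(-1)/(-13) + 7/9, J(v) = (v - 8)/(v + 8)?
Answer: I*√3857438/39 ≈ 50.36*I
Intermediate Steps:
x(n) = n/6 (x(n) = n*(⅙) = n/6)
J(v) = (-8 + v)/(8 + v)
r = 185/234 (r = ((⅙)*(-1))/(-13) + 7/9 = -⅙*(-1/13) + 7*(⅑) = 1/78 + 7/9 = 185/234 ≈ 0.79060)
N(p) = 517/117 - 2*p (N(p) = 6 - 2*(p + 185/234) = 6 - 2*(185/234 + p) = 6 + (-185/117 - 2*p) = 517/117 - 2*p)
√(-2541 + N(J(5))) = √(-2541 + (517/117 - 2*(-8 + 5)/(8 + 5))) = √(-2541 + (517/117 - 2*(-3)/13)) = √(-2541 + (517/117 - 2*(-3/13))) = √(-2541 + (517/117 + 6/13)) = √(-2541 + 571/117) = √(-296726/117) = I*√3857438/39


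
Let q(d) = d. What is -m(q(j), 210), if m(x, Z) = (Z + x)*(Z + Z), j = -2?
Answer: -87360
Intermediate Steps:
m(x, Z) = 2*Z*(Z + x) (m(x, Z) = (Z + x)*(2*Z) = 2*Z*(Z + x))
-m(q(j), 210) = -2*210*(210 - 2) = -2*210*208 = -1*87360 = -87360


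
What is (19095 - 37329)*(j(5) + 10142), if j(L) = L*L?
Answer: -185385078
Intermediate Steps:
j(L) = L**2
(19095 - 37329)*(j(5) + 10142) = (19095 - 37329)*(5**2 + 10142) = -18234*(25 + 10142) = -18234*10167 = -185385078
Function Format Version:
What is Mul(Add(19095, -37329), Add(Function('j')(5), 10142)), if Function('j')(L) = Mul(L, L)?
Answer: -185385078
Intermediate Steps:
Function('j')(L) = Pow(L, 2)
Mul(Add(19095, -37329), Add(Function('j')(5), 10142)) = Mul(Add(19095, -37329), Add(Pow(5, 2), 10142)) = Mul(-18234, Add(25, 10142)) = Mul(-18234, 10167) = -185385078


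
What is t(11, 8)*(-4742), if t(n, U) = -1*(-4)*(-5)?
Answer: 94840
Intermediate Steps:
t(n, U) = -20 (t(n, U) = 4*(-5) = -20)
t(11, 8)*(-4742) = -20*(-4742) = 94840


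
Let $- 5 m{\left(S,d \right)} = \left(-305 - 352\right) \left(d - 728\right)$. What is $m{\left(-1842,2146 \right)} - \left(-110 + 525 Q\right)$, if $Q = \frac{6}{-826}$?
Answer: $\frac{54999509}{295} \approx 1.8644 \cdot 10^{5}$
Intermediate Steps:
$m{\left(S,d \right)} = - \frac{478296}{5} + \frac{657 d}{5}$ ($m{\left(S,d \right)} = - \frac{\left(-305 - 352\right) \left(d - 728\right)}{5} = - \frac{\left(-657\right) \left(-728 + d\right)}{5} = - \frac{478296 - 657 d}{5} = - \frac{478296}{5} + \frac{657 d}{5}$)
$Q = - \frac{3}{413}$ ($Q = 6 \left(- \frac{1}{826}\right) = - \frac{3}{413} \approx -0.0072639$)
$m{\left(-1842,2146 \right)} - \left(-110 + 525 Q\right) = \left(- \frac{478296}{5} + \frac{657}{5} \cdot 2146\right) + \left(110 - - \frac{225}{59}\right) = \left(- \frac{478296}{5} + \frac{1409922}{5}\right) + \left(110 + \frac{225}{59}\right) = \frac{931626}{5} + \frac{6715}{59} = \frac{54999509}{295}$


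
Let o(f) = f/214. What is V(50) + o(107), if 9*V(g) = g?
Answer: 109/18 ≈ 6.0556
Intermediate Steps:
o(f) = f/214 (o(f) = f*(1/214) = f/214)
V(g) = g/9
V(50) + o(107) = (⅑)*50 + (1/214)*107 = 50/9 + ½ = 109/18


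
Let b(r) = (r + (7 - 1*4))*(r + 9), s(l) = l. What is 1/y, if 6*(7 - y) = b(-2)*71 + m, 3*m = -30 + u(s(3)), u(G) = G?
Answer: -3/223 ≈ -0.013453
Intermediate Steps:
b(r) = (3 + r)*(9 + r) (b(r) = (r + (7 - 4))*(9 + r) = (r + 3)*(9 + r) = (3 + r)*(9 + r))
m = -9 (m = (-30 + 3)/3 = (⅓)*(-27) = -9)
y = -223/3 (y = 7 - ((27 + (-2)² + 12*(-2))*71 - 9)/6 = 7 - ((27 + 4 - 24)*71 - 9)/6 = 7 - (7*71 - 9)/6 = 7 - (497 - 9)/6 = 7 - ⅙*488 = 7 - 244/3 = -223/3 ≈ -74.333)
1/y = 1/(-223/3) = -3/223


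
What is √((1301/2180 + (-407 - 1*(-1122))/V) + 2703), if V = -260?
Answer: √3208876070/1090 ≈ 51.970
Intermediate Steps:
√((1301/2180 + (-407 - 1*(-1122))/V) + 2703) = √((1301/2180 + (-407 - 1*(-1122))/(-260)) + 2703) = √((1301*(1/2180) + (-407 + 1122)*(-1/260)) + 2703) = √((1301/2180 + 715*(-1/260)) + 2703) = √((1301/2180 - 11/4) + 2703) = √(-2347/1090 + 2703) = √(2943923/1090) = √3208876070/1090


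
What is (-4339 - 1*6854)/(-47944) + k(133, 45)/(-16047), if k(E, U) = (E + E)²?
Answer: -247131661/59181336 ≈ -4.1758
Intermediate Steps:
k(E, U) = 4*E² (k(E, U) = (2*E)² = 4*E²)
(-4339 - 1*6854)/(-47944) + k(133, 45)/(-16047) = (-4339 - 1*6854)/(-47944) + (4*133²)/(-16047) = (-4339 - 6854)*(-1/47944) + (4*17689)*(-1/16047) = -11193*(-1/47944) + 70756*(-1/16047) = 861/3688 - 70756/16047 = -247131661/59181336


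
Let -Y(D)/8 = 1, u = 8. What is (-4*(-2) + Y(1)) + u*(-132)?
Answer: -1056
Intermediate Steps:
Y(D) = -8 (Y(D) = -8*1 = -8)
(-4*(-2) + Y(1)) + u*(-132) = (-4*(-2) - 8) + 8*(-132) = (8 - 8) - 1056 = 0 - 1056 = -1056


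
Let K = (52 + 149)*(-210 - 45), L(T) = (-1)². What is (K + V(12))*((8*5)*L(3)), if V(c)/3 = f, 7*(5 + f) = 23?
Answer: -14352840/7 ≈ -2.0504e+6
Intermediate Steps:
L(T) = 1
f = -12/7 (f = -5 + (⅐)*23 = -5 + 23/7 = -12/7 ≈ -1.7143)
V(c) = -36/7 (V(c) = 3*(-12/7) = -36/7)
K = -51255 (K = 201*(-255) = -51255)
(K + V(12))*((8*5)*L(3)) = (-51255 - 36/7)*((8*5)*1) = -14352840/7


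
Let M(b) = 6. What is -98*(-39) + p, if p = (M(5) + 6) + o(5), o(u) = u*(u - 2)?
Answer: 3849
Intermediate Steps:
o(u) = u*(-2 + u)
p = 27 (p = (6 + 6) + 5*(-2 + 5) = 12 + 5*3 = 12 + 15 = 27)
-98*(-39) + p = -98*(-39) + 27 = 3822 + 27 = 3849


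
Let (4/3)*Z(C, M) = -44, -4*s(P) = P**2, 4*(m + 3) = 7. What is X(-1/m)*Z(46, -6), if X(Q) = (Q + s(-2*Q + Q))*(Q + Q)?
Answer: -4224/125 ≈ -33.792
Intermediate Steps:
m = -5/4 (m = -3 + (1/4)*7 = -3 + 7/4 = -5/4 ≈ -1.2500)
s(P) = -P**2/4
Z(C, M) = -33 (Z(C, M) = (3/4)*(-44) = -33)
X(Q) = 2*Q*(Q - Q**2/4) (X(Q) = (Q - (-2*Q + Q)**2/4)*(Q + Q) = (Q - Q**2/4)*(2*Q) = 2*Q*(Q - Q**2/4))
X(-1/m)*Z(46, -6) = ((-1/(-5/4))**2*(4 - (-1)/(-5/4))/2)*(-33) = ((-1*(-4/5))**2*(4 - (-1)*(-4)/5)/2)*(-33) = ((4/5)**2*(4 - 1*4/5)/2)*(-33) = ((1/2)*(16/25)*(4 - 4/5))*(-33) = ((1/2)*(16/25)*(16/5))*(-33) = (128/125)*(-33) = -4224/125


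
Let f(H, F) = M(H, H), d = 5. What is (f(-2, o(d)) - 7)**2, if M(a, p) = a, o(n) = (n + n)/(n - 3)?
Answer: 81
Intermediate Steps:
o(n) = 2*n/(-3 + n) (o(n) = (2*n)/(-3 + n) = 2*n/(-3 + n))
f(H, F) = H
(f(-2, o(d)) - 7)**2 = (-2 - 7)**2 = (-9)**2 = 81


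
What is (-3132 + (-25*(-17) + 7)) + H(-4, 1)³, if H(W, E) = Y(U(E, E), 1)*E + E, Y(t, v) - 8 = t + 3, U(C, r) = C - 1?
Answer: -972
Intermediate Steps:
U(C, r) = -1 + C
Y(t, v) = 11 + t (Y(t, v) = 8 + (t + 3) = 8 + (3 + t) = 11 + t)
H(W, E) = E + E*(10 + E) (H(W, E) = (11 + (-1 + E))*E + E = (10 + E)*E + E = E*(10 + E) + E = E + E*(10 + E))
(-3132 + (-25*(-17) + 7)) + H(-4, 1)³ = (-3132 + (-25*(-17) + 7)) + (1*(11 + 1))³ = (-3132 + (425 + 7)) + (1*12)³ = (-3132 + 432) + 12³ = -2700 + 1728 = -972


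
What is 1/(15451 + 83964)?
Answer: 1/99415 ≈ 1.0059e-5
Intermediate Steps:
1/(15451 + 83964) = 1/99415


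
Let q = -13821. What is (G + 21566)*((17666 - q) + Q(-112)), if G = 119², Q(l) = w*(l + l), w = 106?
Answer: 276634161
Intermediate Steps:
Q(l) = 212*l (Q(l) = 106*(l + l) = 106*(2*l) = 212*l)
G = 14161
(G + 21566)*((17666 - q) + Q(-112)) = (14161 + 21566)*((17666 - 1*(-13821)) + 212*(-112)) = 35727*((17666 + 13821) - 23744) = 35727*(31487 - 23744) = 35727*7743 = 276634161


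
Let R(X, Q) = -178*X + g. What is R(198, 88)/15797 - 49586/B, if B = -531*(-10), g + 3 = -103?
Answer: -485509271/41941035 ≈ -11.576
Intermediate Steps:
g = -106 (g = -3 - 103 = -106)
B = 5310
R(X, Q) = -106 - 178*X (R(X, Q) = -178*X - 106 = -106 - 178*X)
R(198, 88)/15797 - 49586/B = (-106 - 178*198)/15797 - 49586/5310 = (-106 - 35244)*(1/15797) - 49586*1/5310 = -35350*1/15797 - 24793/2655 = -35350/15797 - 24793/2655 = -485509271/41941035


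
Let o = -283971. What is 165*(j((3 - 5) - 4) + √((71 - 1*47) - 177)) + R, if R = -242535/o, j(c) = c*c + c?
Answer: 468632995/94657 + 495*I*√17 ≈ 4950.9 + 2040.9*I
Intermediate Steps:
j(c) = c + c² (j(c) = c² + c = c + c²)
R = 80845/94657 (R = -242535/(-283971) = -242535*(-1/283971) = 80845/94657 ≈ 0.85408)
165*(j((3 - 5) - 4) + √((71 - 1*47) - 177)) + R = 165*(((3 - 5) - 4)*(1 + ((3 - 5) - 4)) + √((71 - 1*47) - 177)) + 80845/94657 = 165*((-2 - 4)*(1 + (-2 - 4)) + √((71 - 47) - 177)) + 80845/94657 = 165*(-6*(1 - 6) + √(24 - 177)) + 80845/94657 = 165*(-6*(-5) + √(-153)) + 80845/94657 = 165*(30 + 3*I*√17) + 80845/94657 = (4950 + 495*I*√17) + 80845/94657 = 468632995/94657 + 495*I*√17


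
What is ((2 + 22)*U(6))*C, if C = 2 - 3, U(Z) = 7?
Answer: -168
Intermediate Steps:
C = -1
((2 + 22)*U(6))*C = ((2 + 22)*7)*(-1) = (24*7)*(-1) = 168*(-1) = -168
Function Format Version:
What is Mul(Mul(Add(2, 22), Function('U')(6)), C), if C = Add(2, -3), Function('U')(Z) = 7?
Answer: -168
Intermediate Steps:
C = -1
Mul(Mul(Add(2, 22), Function('U')(6)), C) = Mul(Mul(Add(2, 22), 7), -1) = Mul(Mul(24, 7), -1) = Mul(168, -1) = -168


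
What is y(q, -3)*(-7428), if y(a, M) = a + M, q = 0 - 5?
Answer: 59424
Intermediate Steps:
q = -5
y(a, M) = M + a
y(q, -3)*(-7428) = (-3 - 5)*(-7428) = -8*(-7428) = 59424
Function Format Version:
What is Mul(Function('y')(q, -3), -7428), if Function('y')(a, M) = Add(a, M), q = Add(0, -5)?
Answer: 59424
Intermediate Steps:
q = -5
Function('y')(a, M) = Add(M, a)
Mul(Function('y')(q, -3), -7428) = Mul(Add(-3, -5), -7428) = Mul(-8, -7428) = 59424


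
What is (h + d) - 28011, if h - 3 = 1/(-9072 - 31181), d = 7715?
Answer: -816854130/40253 ≈ -20293.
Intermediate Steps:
h = 120758/40253 (h = 3 + 1/(-9072 - 31181) = 3 + 1/(-40253) = 3 - 1/40253 = 120758/40253 ≈ 3.0000)
(h + d) - 28011 = (120758/40253 + 7715) - 28011 = 310672653/40253 - 28011 = -816854130/40253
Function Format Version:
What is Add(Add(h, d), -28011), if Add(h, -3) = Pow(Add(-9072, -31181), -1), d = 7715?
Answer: Rational(-816854130, 40253) ≈ -20293.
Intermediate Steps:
h = Rational(120758, 40253) (h = Add(3, Pow(Add(-9072, -31181), -1)) = Add(3, Pow(-40253, -1)) = Add(3, Rational(-1, 40253)) = Rational(120758, 40253) ≈ 3.0000)
Add(Add(h, d), -28011) = Add(Add(Rational(120758, 40253), 7715), -28011) = Add(Rational(310672653, 40253), -28011) = Rational(-816854130, 40253)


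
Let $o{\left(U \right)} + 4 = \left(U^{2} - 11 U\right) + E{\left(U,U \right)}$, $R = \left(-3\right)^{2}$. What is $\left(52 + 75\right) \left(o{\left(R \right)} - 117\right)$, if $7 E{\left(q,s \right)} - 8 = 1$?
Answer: $- \frac{122428}{7} \approx -17490.0$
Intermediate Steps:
$E{\left(q,s \right)} = \frac{9}{7}$ ($E{\left(q,s \right)} = \frac{8}{7} + \frac{1}{7} \cdot 1 = \frac{8}{7} + \frac{1}{7} = \frac{9}{7}$)
$R = 9$
$o{\left(U \right)} = - \frac{19}{7} + U^{2} - 11 U$ ($o{\left(U \right)} = -4 + \left(\left(U^{2} - 11 U\right) + \frac{9}{7}\right) = -4 + \left(\frac{9}{7} + U^{2} - 11 U\right) = - \frac{19}{7} + U^{2} - 11 U$)
$\left(52 + 75\right) \left(o{\left(R \right)} - 117\right) = \left(52 + 75\right) \left(\left(- \frac{19}{7} + 9^{2} - 99\right) - 117\right) = 127 \left(\left(- \frac{19}{7} + 81 - 99\right) - 117\right) = 127 \left(- \frac{145}{7} - 117\right) = 127 \left(- \frac{964}{7}\right) = - \frac{122428}{7}$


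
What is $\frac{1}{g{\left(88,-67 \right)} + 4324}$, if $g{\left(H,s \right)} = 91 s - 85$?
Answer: $- \frac{1}{1858} \approx -0.00053821$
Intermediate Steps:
$g{\left(H,s \right)} = -85 + 91 s$
$\frac{1}{g{\left(88,-67 \right)} + 4324} = \frac{1}{\left(-85 + 91 \left(-67\right)\right) + 4324} = \frac{1}{\left(-85 - 6097\right) + 4324} = \frac{1}{-6182 + 4324} = \frac{1}{-1858} = - \frac{1}{1858}$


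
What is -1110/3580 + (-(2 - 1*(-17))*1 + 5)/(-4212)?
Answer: -57815/188487 ≈ -0.30673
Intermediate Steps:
-1110/3580 + (-(2 - 1*(-17))*1 + 5)/(-4212) = -1110*1/3580 + (-(2 + 17)*1 + 5)*(-1/4212) = -111/358 + (-1*19*1 + 5)*(-1/4212) = -111/358 + (-19*1 + 5)*(-1/4212) = -111/358 + (-19 + 5)*(-1/4212) = -111/358 - 14*(-1/4212) = -111/358 + 7/2106 = -57815/188487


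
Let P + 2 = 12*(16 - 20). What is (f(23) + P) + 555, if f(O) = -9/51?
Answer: 8582/17 ≈ 504.82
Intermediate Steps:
f(O) = -3/17 (f(O) = -9*1/51 = -3/17)
P = -50 (P = -2 + 12*(16 - 20) = -2 + 12*(-4) = -2 - 48 = -50)
(f(23) + P) + 555 = (-3/17 - 50) + 555 = -853/17 + 555 = 8582/17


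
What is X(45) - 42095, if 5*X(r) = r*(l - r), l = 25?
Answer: -42275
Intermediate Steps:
X(r) = r*(25 - r)/5 (X(r) = (r*(25 - r))/5 = r*(25 - r)/5)
X(45) - 42095 = (⅕)*45*(25 - 1*45) - 42095 = (⅕)*45*(25 - 45) - 42095 = (⅕)*45*(-20) - 42095 = -180 - 42095 = -42275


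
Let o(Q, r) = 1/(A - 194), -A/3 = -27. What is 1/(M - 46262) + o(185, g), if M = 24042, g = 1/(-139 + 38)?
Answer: -22333/2510860 ≈ -0.0088946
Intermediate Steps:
A = 81 (A = -3*(-27) = 81)
g = -1/101 (g = 1/(-101) = -1/101 ≈ -0.0099010)
o(Q, r) = -1/113 (o(Q, r) = 1/(81 - 194) = 1/(-113) = -1/113)
1/(M - 46262) + o(185, g) = 1/(24042 - 46262) - 1/113 = 1/(-22220) - 1/113 = -1/22220 - 1/113 = -22333/2510860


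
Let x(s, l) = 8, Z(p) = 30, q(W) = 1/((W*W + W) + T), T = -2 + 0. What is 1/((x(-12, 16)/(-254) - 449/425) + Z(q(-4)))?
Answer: 53975/1560527 ≈ 0.034588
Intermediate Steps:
T = -2
q(W) = 1/(-2 + W + W²) (q(W) = 1/((W*W + W) - 2) = 1/((W² + W) - 2) = 1/((W + W²) - 2) = 1/(-2 + W + W²))
1/((x(-12, 16)/(-254) - 449/425) + Z(q(-4))) = 1/((8/(-254) - 449/425) + 30) = 1/((8*(-1/254) - 449*1/425) + 30) = 1/((-4/127 - 449/425) + 30) = 1/(-58723/53975 + 30) = 1/(1560527/53975) = 53975/1560527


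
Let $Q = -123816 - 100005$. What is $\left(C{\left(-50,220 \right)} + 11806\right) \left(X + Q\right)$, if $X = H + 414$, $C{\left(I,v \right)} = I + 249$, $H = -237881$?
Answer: $-5537762440$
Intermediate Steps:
$C{\left(I,v \right)} = 249 + I$
$Q = -223821$
$X = -237467$ ($X = -237881 + 414 = -237467$)
$\left(C{\left(-50,220 \right)} + 11806\right) \left(X + Q\right) = \left(\left(249 - 50\right) + 11806\right) \left(-237467 - 223821\right) = \left(199 + 11806\right) \left(-461288\right) = 12005 \left(-461288\right) = -5537762440$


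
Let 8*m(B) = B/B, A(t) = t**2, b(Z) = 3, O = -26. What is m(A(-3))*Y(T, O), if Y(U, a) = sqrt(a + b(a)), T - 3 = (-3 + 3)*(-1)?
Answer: I*sqrt(23)/8 ≈ 0.59948*I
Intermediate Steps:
T = 3 (T = 3 + (-3 + 3)*(-1) = 3 + 0*(-1) = 3 + 0 = 3)
m(B) = 1/8 (m(B) = (B/B)/8 = (1/8)*1 = 1/8)
Y(U, a) = sqrt(3 + a) (Y(U, a) = sqrt(a + 3) = sqrt(3 + a))
m(A(-3))*Y(T, O) = sqrt(3 - 26)/8 = sqrt(-23)/8 = (I*sqrt(23))/8 = I*sqrt(23)/8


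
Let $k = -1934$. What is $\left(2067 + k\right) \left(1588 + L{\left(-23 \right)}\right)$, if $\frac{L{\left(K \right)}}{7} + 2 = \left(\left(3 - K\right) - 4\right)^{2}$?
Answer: $659946$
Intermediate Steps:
$L{\left(K \right)} = -14 + 7 \left(-1 - K\right)^{2}$ ($L{\left(K \right)} = -14 + 7 \left(\left(3 - K\right) - 4\right)^{2} = -14 + 7 \left(-1 - K\right)^{2}$)
$\left(2067 + k\right) \left(1588 + L{\left(-23 \right)}\right) = \left(2067 - 1934\right) \left(1588 - \left(14 - 7 \left(1 - 23\right)^{2}\right)\right) = 133 \left(1588 - \left(14 - 7 \left(-22\right)^{2}\right)\right) = 133 \left(1588 + \left(-14 + 7 \cdot 484\right)\right) = 133 \left(1588 + \left(-14 + 3388\right)\right) = 133 \left(1588 + 3374\right) = 133 \cdot 4962 = 659946$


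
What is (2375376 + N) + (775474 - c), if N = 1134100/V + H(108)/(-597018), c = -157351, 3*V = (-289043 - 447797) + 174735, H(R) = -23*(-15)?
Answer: 74012437698615551/22372453526 ≈ 3.3082e+6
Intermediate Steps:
H(R) = 345
V = -562105/3 (V = ((-289043 - 447797) + 174735)/3 = (-736840 + 174735)/3 = (⅓)*(-562105) = -562105/3 ≈ -1.8737e+5)
N = -135428551175/22372453526 (N = 1134100/(-562105/3) + 345/(-597018) = 1134100*(-3/562105) + 345*(-1/597018) = -680460/112421 - 115/199006 = -135428551175/22372453526 ≈ -6.0534)
(2375376 + N) + (775474 - c) = (2375376 - 135428551175/22372453526) + (775474 - 1*(-157351)) = 53142853738224601/22372453526 + (775474 + 157351) = 53142853738224601/22372453526 + 932825 = 74012437698615551/22372453526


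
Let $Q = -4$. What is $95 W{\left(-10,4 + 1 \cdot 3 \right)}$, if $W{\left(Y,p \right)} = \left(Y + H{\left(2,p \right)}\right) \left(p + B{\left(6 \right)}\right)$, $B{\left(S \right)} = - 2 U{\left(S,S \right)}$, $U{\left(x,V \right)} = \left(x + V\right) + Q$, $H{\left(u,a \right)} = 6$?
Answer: $3420$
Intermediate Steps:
$U{\left(x,V \right)} = -4 + V + x$ ($U{\left(x,V \right)} = \left(x + V\right) - 4 = \left(V + x\right) - 4 = -4 + V + x$)
$B{\left(S \right)} = 8 - 4 S$ ($B{\left(S \right)} = - 2 \left(-4 + S + S\right) = - 2 \left(-4 + 2 S\right) = 8 - 4 S$)
$W{\left(Y,p \right)} = \left(-16 + p\right) \left(6 + Y\right)$ ($W{\left(Y,p \right)} = \left(Y + 6\right) \left(p + \left(8 - 24\right)\right) = \left(6 + Y\right) \left(p + \left(8 - 24\right)\right) = \left(6 + Y\right) \left(p - 16\right) = \left(6 + Y\right) \left(-16 + p\right) = \left(-16 + p\right) \left(6 + Y\right)$)
$95 W{\left(-10,4 + 1 \cdot 3 \right)} = 95 \left(-96 - -160 + 6 \left(4 + 1 \cdot 3\right) - 10 \left(4 + 1 \cdot 3\right)\right) = 95 \left(-96 + 160 + 6 \left(4 + 3\right) - 10 \left(4 + 3\right)\right) = 95 \left(-96 + 160 + 6 \cdot 7 - 70\right) = 95 \left(-96 + 160 + 42 - 70\right) = 95 \cdot 36 = 3420$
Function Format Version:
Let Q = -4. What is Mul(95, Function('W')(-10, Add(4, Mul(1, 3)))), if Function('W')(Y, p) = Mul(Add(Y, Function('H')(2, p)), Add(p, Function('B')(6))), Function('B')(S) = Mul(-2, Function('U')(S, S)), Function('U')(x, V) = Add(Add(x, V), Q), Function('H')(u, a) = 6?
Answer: 3420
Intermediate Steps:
Function('U')(x, V) = Add(-4, V, x) (Function('U')(x, V) = Add(Add(x, V), -4) = Add(Add(V, x), -4) = Add(-4, V, x))
Function('B')(S) = Add(8, Mul(-4, S)) (Function('B')(S) = Mul(-2, Add(-4, S, S)) = Mul(-2, Add(-4, Mul(2, S))) = Add(8, Mul(-4, S)))
Function('W')(Y, p) = Mul(Add(-16, p), Add(6, Y)) (Function('W')(Y, p) = Mul(Add(Y, 6), Add(p, Add(8, Mul(-4, 6)))) = Mul(Add(6, Y), Add(p, Add(8, -24))) = Mul(Add(6, Y), Add(p, -16)) = Mul(Add(6, Y), Add(-16, p)) = Mul(Add(-16, p), Add(6, Y)))
Mul(95, Function('W')(-10, Add(4, Mul(1, 3)))) = Mul(95, Add(-96, Mul(-16, -10), Mul(6, Add(4, Mul(1, 3))), Mul(-10, Add(4, Mul(1, 3))))) = Mul(95, Add(-96, 160, Mul(6, Add(4, 3)), Mul(-10, Add(4, 3)))) = Mul(95, Add(-96, 160, Mul(6, 7), Mul(-10, 7))) = Mul(95, Add(-96, 160, 42, -70)) = Mul(95, 36) = 3420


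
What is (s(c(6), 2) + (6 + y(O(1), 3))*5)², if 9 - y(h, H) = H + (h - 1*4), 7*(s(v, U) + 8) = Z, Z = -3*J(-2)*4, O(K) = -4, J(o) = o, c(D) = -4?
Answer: 446224/49 ≈ 9106.6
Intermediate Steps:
Z = 24 (Z = -3*(-2)*4 = 6*4 = 24)
s(v, U) = -32/7 (s(v, U) = -8 + (⅐)*24 = -8 + 24/7 = -32/7)
y(h, H) = 13 - H - h (y(h, H) = 9 - (H + (h - 1*4)) = 9 - (H + (h - 4)) = 9 - (H + (-4 + h)) = 9 - (-4 + H + h) = 9 + (4 - H - h) = 13 - H - h)
(s(c(6), 2) + (6 + y(O(1), 3))*5)² = (-32/7 + (6 + (13 - 1*3 - 1*(-4)))*5)² = (-32/7 + (6 + (13 - 3 + 4))*5)² = (-32/7 + (6 + 14)*5)² = (-32/7 + 20*5)² = (-32/7 + 100)² = (668/7)² = 446224/49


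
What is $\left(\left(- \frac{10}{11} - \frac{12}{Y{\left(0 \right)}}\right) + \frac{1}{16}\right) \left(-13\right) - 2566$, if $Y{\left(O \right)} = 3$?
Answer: $- \frac{440527}{176} \approx -2503.0$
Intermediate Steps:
$\left(\left(- \frac{10}{11} - \frac{12}{Y{\left(0 \right)}}\right) + \frac{1}{16}\right) \left(-13\right) - 2566 = \left(\left(- \frac{10}{11} - \frac{12}{3}\right) + \frac{1}{16}\right) \left(-13\right) - 2566 = \left(\left(\left(-10\right) \frac{1}{11} - 4\right) + \frac{1}{16}\right) \left(-13\right) - 2566 = \left(\left(- \frac{10}{11} - 4\right) + \frac{1}{16}\right) \left(-13\right) - 2566 = \left(- \frac{54}{11} + \frac{1}{16}\right) \left(-13\right) - 2566 = \left(- \frac{853}{176}\right) \left(-13\right) - 2566 = \frac{11089}{176} - 2566 = - \frac{440527}{176}$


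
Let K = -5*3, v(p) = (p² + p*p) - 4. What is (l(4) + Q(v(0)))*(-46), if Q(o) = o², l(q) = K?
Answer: -46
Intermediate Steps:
v(p) = -4 + 2*p² (v(p) = (p² + p²) - 4 = 2*p² - 4 = -4 + 2*p²)
K = -15
l(q) = -15
(l(4) + Q(v(0)))*(-46) = (-15 + (-4 + 2*0²)²)*(-46) = (-15 + (-4 + 2*0)²)*(-46) = (-15 + (-4 + 0)²)*(-46) = (-15 + (-4)²)*(-46) = (-15 + 16)*(-46) = 1*(-46) = -46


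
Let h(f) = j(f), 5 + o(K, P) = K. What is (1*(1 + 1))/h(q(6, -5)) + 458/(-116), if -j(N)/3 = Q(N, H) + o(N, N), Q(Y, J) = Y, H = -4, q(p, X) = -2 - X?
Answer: -803/174 ≈ -4.6149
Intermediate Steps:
o(K, P) = -5 + K
j(N) = 15 - 6*N (j(N) = -3*(N + (-5 + N)) = -3*(-5 + 2*N) = 15 - 6*N)
h(f) = 15 - 6*f
(1*(1 + 1))/h(q(6, -5)) + 458/(-116) = (1*(1 + 1))/(15 - 6*(-2 - 1*(-5))) + 458/(-116) = (1*2)/(15 - 6*(-2 + 5)) + 458*(-1/116) = 2/(15 - 6*3) - 229/58 = 2/(15 - 18) - 229/58 = 2/(-3) - 229/58 = 2*(-⅓) - 229/58 = -⅔ - 229/58 = -803/174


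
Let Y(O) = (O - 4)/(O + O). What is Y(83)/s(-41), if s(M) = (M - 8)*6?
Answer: -79/48804 ≈ -0.0016187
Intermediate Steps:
s(M) = -48 + 6*M (s(M) = (-8 + M)*6 = -48 + 6*M)
Y(O) = (-4 + O)/(2*O) (Y(O) = (-4 + O)/((2*O)) = (-4 + O)*(1/(2*O)) = (-4 + O)/(2*O))
Y(83)/s(-41) = ((½)*(-4 + 83)/83)/(-48 + 6*(-41)) = ((½)*(1/83)*79)/(-48 - 246) = (79/166)/(-294) = (79/166)*(-1/294) = -79/48804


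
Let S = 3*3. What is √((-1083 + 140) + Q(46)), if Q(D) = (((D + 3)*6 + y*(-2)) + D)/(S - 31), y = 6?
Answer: I*√115907/11 ≈ 30.95*I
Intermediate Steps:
S = 9
Q(D) = -3/11 - 7*D/22 (Q(D) = (((D + 3)*6 + 6*(-2)) + D)/(9 - 31) = (((3 + D)*6 - 12) + D)/(-22) = (((18 + 6*D) - 12) + D)*(-1/22) = ((6 + 6*D) + D)*(-1/22) = (6 + 7*D)*(-1/22) = -3/11 - 7*D/22)
√((-1083 + 140) + Q(46)) = √((-1083 + 140) + (-3/11 - 7/22*46)) = √(-943 + (-3/11 - 161/11)) = √(-943 - 164/11) = √(-10537/11) = I*√115907/11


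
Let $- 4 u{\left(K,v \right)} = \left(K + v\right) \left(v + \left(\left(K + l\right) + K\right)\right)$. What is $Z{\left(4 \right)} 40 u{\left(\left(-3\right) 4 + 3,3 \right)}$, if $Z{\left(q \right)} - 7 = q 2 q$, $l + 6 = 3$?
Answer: $-42120$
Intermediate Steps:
$l = -3$ ($l = -6 + 3 = -3$)
$Z{\left(q \right)} = 7 + 2 q^{2}$ ($Z{\left(q \right)} = 7 + q 2 q = 7 + 2 q q = 7 + 2 q^{2}$)
$u{\left(K,v \right)} = - \frac{\left(K + v\right) \left(-3 + v + 2 K\right)}{4}$ ($u{\left(K,v \right)} = - \frac{\left(K + v\right) \left(v + \left(\left(K - 3\right) + K\right)\right)}{4} = - \frac{\left(K + v\right) \left(v + \left(\left(-3 + K\right) + K\right)\right)}{4} = - \frac{\left(K + v\right) \left(v + \left(-3 + 2 K\right)\right)}{4} = - \frac{\left(K + v\right) \left(-3 + v + 2 K\right)}{4}$)
$Z{\left(4 \right)} 40 u{\left(\left(-3\right) 4 + 3,3 \right)} = \left(7 + 2 \cdot 4^{2}\right) 40 \left(- \frac{\left(\left(-3\right) 4 + 3\right)^{2}}{2} - \frac{3^{2}}{4} + \frac{3 \left(\left(-3\right) 4 + 3\right)}{4} + \frac{3}{4} \cdot 3 - \frac{3}{4} \left(\left(-3\right) 4 + 3\right) 3\right) = \left(7 + 2 \cdot 16\right) 40 \left(- \frac{\left(-12 + 3\right)^{2}}{2} - \frac{9}{4} + \frac{3 \left(-12 + 3\right)}{4} + \frac{9}{4} - \frac{3}{4} \left(-12 + 3\right) 3\right) = \left(7 + 32\right) 40 \left(- \frac{\left(-9\right)^{2}}{2} - \frac{9}{4} + \frac{3}{4} \left(-9\right) + \frac{9}{4} - \left(- \frac{27}{4}\right) 3\right) = 39 \cdot 40 \left(\left(- \frac{1}{2}\right) 81 - \frac{9}{4} - \frac{27}{4} + \frac{9}{4} + \frac{81}{4}\right) = 1560 \left(- \frac{81}{2} - \frac{9}{4} - \frac{27}{4} + \frac{9}{4} + \frac{81}{4}\right) = 1560 \left(-27\right) = -42120$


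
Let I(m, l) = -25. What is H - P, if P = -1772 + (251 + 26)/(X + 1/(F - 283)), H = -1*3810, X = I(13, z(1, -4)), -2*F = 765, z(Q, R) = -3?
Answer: -67449839/33277 ≈ -2026.9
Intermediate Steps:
F = -765/2 (F = -½*765 = -765/2 ≈ -382.50)
X = -25
H = -3810
P = -59335531/33277 (P = -1772 + (251 + 26)/(-25 + 1/(-765/2 - 283)) = -1772 + 277/(-25 + 1/(-1331/2)) = -1772 + 277/(-25 - 2/1331) = -1772 + 277/(-33277/1331) = -1772 + 277*(-1331/33277) = -1772 - 368687/33277 = -59335531/33277 ≈ -1783.1)
H - P = -3810 - 1*(-59335531/33277) = -3810 + 59335531/33277 = -67449839/33277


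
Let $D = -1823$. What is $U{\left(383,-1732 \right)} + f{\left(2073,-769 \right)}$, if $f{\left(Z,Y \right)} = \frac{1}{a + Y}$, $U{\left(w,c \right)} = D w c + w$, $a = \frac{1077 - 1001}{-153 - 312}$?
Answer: $\frac{432518864669766}{357661} \approx 1.2093 \cdot 10^{9}$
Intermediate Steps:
$a = - \frac{76}{465}$ ($a = \frac{76}{-465} = 76 \left(- \frac{1}{465}\right) = - \frac{76}{465} \approx -0.16344$)
$U{\left(w,c \right)} = w - 1823 c w$ ($U{\left(w,c \right)} = - 1823 w c + w = - 1823 c w + w = w - 1823 c w$)
$f{\left(Z,Y \right)} = \frac{1}{- \frac{76}{465} + Y}$
$U{\left(383,-1732 \right)} + f{\left(2073,-769 \right)} = 383 \left(1 - -3157436\right) + \frac{465}{-76 + 465 \left(-769\right)} = 383 \left(1 + 3157436\right) + \frac{465}{-76 - 357585} = 383 \cdot 3157437 + \frac{465}{-357661} = 1209298371 + 465 \left(- \frac{1}{357661}\right) = 1209298371 - \frac{465}{357661} = \frac{432518864669766}{357661}$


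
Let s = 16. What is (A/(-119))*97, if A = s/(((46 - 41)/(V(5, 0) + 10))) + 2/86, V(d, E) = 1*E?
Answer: -7857/301 ≈ -26.103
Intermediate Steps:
V(d, E) = E
A = 1377/43 (A = 16/(((46 - 41)/(0 + 10))) + 2/86 = 16/((5/10)) + 2*(1/86) = 16/((5*(⅒))) + 1/43 = 16/(½) + 1/43 = 16*2 + 1/43 = 32 + 1/43 = 1377/43 ≈ 32.023)
(A/(-119))*97 = ((1377/43)/(-119))*97 = -1/119*1377/43*97 = -81/301*97 = -7857/301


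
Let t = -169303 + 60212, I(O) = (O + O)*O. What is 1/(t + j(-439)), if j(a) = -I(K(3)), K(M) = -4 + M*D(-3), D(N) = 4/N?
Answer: -1/109219 ≈ -9.1559e-6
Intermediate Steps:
K(M) = -4 - 4*M/3 (K(M) = -4 + M*(4/(-3)) = -4 + M*(4*(-⅓)) = -4 + M*(-4/3) = -4 - 4*M/3)
I(O) = 2*O² (I(O) = (2*O)*O = 2*O²)
j(a) = -128 (j(a) = -2*(-4 - 4/3*3)² = -2*(-4 - 4)² = -2*(-8)² = -2*64 = -1*128 = -128)
t = -109091
1/(t + j(-439)) = 1/(-109091 - 128) = 1/(-109219) = -1/109219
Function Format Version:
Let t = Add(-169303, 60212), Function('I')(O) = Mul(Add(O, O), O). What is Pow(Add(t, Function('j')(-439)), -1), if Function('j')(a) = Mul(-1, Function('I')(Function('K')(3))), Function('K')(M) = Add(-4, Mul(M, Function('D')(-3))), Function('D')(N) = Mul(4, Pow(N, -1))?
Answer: Rational(-1, 109219) ≈ -9.1559e-6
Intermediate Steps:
Function('K')(M) = Add(-4, Mul(Rational(-4, 3), M)) (Function('K')(M) = Add(-4, Mul(M, Mul(4, Pow(-3, -1)))) = Add(-4, Mul(M, Mul(4, Rational(-1, 3)))) = Add(-4, Mul(M, Rational(-4, 3))) = Add(-4, Mul(Rational(-4, 3), M)))
Function('I')(O) = Mul(2, Pow(O, 2)) (Function('I')(O) = Mul(Mul(2, O), O) = Mul(2, Pow(O, 2)))
Function('j')(a) = -128 (Function('j')(a) = Mul(-1, Mul(2, Pow(Add(-4, Mul(Rational(-4, 3), 3)), 2))) = Mul(-1, Mul(2, Pow(Add(-4, -4), 2))) = Mul(-1, Mul(2, Pow(-8, 2))) = Mul(-1, Mul(2, 64)) = Mul(-1, 128) = -128)
t = -109091
Pow(Add(t, Function('j')(-439)), -1) = Pow(Add(-109091, -128), -1) = Pow(-109219, -1) = Rational(-1, 109219)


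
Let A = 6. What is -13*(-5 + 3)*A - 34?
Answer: 122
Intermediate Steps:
-13*(-5 + 3)*A - 34 = -13*(-5 + 3)*6 - 34 = -(-26)*6 - 34 = -13*(-12) - 34 = 156 - 34 = 122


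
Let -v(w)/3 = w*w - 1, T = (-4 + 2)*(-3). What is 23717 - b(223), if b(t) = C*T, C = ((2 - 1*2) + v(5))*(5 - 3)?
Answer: 24581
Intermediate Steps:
T = 6 (T = -2*(-3) = 6)
v(w) = 3 - 3*w**2 (v(w) = -3*(w*w - 1) = -3*(w**2 - 1) = -3*(-1 + w**2) = 3 - 3*w**2)
C = -144 (C = ((2 - 1*2) + (3 - 3*5**2))*(5 - 3) = ((2 - 2) + (3 - 3*25))*2 = (0 + (3 - 75))*2 = (0 - 72)*2 = -72*2 = -144)
b(t) = -864 (b(t) = -144*6 = -864)
23717 - b(223) = 23717 - 1*(-864) = 23717 + 864 = 24581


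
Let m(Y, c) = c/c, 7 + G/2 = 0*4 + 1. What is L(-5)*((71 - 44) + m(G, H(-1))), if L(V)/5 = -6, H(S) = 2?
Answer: -840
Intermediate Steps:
G = -12 (G = -14 + 2*(0*4 + 1) = -14 + 2*(0 + 1) = -14 + 2*1 = -14 + 2 = -12)
m(Y, c) = 1
L(V) = -30 (L(V) = 5*(-6) = -30)
L(-5)*((71 - 44) + m(G, H(-1))) = -30*((71 - 44) + 1) = -30*(27 + 1) = -30*28 = -840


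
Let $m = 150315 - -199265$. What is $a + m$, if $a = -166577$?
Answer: $183003$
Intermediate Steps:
$m = 349580$ ($m = 150315 + 199265 = 349580$)
$a + m = -166577 + 349580 = 183003$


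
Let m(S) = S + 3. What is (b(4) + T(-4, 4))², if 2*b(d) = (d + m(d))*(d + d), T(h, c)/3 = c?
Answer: 3136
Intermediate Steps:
T(h, c) = 3*c
m(S) = 3 + S
b(d) = d*(3 + 2*d) (b(d) = ((d + (3 + d))*(d + d))/2 = ((3 + 2*d)*(2*d))/2 = (2*d*(3 + 2*d))/2 = d*(3 + 2*d))
(b(4) + T(-4, 4))² = (4*(3 + 2*4) + 3*4)² = (4*(3 + 8) + 12)² = (4*11 + 12)² = (44 + 12)² = 56² = 3136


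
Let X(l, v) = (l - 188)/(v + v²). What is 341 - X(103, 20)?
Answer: 28661/84 ≈ 341.20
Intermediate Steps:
X(l, v) = (-188 + l)/(v + v²)
341 - X(103, 20) = 341 - (-188 + 103)/(20*(1 + 20)) = 341 - (-85)/(20*21) = 341 - 1*(-17/84) = 341 + 17/84 = 28661/84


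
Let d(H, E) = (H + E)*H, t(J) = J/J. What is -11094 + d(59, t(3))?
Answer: -7554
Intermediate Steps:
t(J) = 1
d(H, E) = H*(E + H) (d(H, E) = (E + H)*H = H*(E + H))
-11094 + d(59, t(3)) = -11094 + 59*(1 + 59) = -11094 + 59*60 = -11094 + 3540 = -7554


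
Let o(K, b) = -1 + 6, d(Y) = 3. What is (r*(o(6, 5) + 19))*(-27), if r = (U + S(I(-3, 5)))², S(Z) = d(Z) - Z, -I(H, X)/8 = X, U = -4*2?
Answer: -793800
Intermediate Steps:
U = -8
I(H, X) = -8*X
S(Z) = 3 - Z
o(K, b) = 5
r = 1225 (r = (-8 + (3 - (-8)*5))² = (-8 + (3 - 1*(-40)))² = (-8 + (3 + 40))² = (-8 + 43)² = 35² = 1225)
(r*(o(6, 5) + 19))*(-27) = (1225*(5 + 19))*(-27) = (1225*24)*(-27) = 29400*(-27) = -793800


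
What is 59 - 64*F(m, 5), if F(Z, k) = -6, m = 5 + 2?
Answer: 443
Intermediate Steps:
m = 7
59 - 64*F(m, 5) = 59 - 64*(-6) = 59 + 384 = 443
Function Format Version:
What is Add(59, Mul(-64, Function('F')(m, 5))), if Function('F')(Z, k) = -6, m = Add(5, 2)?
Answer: 443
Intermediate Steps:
m = 7
Add(59, Mul(-64, Function('F')(m, 5))) = Add(59, Mul(-64, -6)) = Add(59, 384) = 443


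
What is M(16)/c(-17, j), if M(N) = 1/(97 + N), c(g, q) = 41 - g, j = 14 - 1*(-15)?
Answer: 1/6554 ≈ 0.00015258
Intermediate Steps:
j = 29 (j = 14 + 15 = 29)
M(16)/c(-17, j) = 1/((97 + 16)*(41 - 1*(-17))) = 1/(113*(41 + 17)) = (1/113)/58 = (1/113)*(1/58) = 1/6554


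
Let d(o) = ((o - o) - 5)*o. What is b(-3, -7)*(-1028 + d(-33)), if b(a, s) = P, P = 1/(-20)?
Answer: 863/20 ≈ 43.150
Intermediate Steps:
P = -1/20 ≈ -0.050000
b(a, s) = -1/20
d(o) = -5*o (d(o) = (0 - 5)*o = -5*o)
b(-3, -7)*(-1028 + d(-33)) = -(-1028 - 5*(-33))/20 = -(-1028 + 165)/20 = -1/20*(-863) = 863/20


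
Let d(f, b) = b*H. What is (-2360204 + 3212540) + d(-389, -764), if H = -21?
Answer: 868380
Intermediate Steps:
d(f, b) = -21*b (d(f, b) = b*(-21) = -21*b)
(-2360204 + 3212540) + d(-389, -764) = (-2360204 + 3212540) - 21*(-764) = 852336 + 16044 = 868380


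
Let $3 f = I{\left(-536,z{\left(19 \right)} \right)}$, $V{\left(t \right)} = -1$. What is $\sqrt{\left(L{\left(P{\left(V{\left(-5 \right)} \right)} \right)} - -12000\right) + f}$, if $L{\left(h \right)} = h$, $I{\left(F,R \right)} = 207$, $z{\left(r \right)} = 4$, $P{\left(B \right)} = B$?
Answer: $2 \sqrt{3017} \approx 109.85$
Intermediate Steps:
$f = 69$ ($f = \frac{1}{3} \cdot 207 = 69$)
$\sqrt{\left(L{\left(P{\left(V{\left(-5 \right)} \right)} \right)} - -12000\right) + f} = \sqrt{\left(-1 - -12000\right) + 69} = \sqrt{\left(-1 + 12000\right) + 69} = \sqrt{11999 + 69} = \sqrt{12068} = 2 \sqrt{3017}$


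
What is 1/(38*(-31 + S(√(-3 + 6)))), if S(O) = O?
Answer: -31/36404 - √3/36404 ≈ -0.00089913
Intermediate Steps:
1/(38*(-31 + S(√(-3 + 6)))) = 1/(38*(-31 + √(-3 + 6))) = 1/(38*(-31 + √3)) = 1/(-1178 + 38*√3)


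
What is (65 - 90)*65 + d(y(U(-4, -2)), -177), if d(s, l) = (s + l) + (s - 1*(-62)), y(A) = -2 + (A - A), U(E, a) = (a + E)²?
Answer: -1744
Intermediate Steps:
U(E, a) = (E + a)²
y(A) = -2 (y(A) = -2 + 0 = -2)
d(s, l) = 62 + l + 2*s (d(s, l) = (l + s) + (s + 62) = (l + s) + (62 + s) = 62 + l + 2*s)
(65 - 90)*65 + d(y(U(-4, -2)), -177) = (65 - 90)*65 + (62 - 177 + 2*(-2)) = -25*65 + (62 - 177 - 4) = -1625 - 119 = -1744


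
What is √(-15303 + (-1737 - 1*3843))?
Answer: I*√20883 ≈ 144.51*I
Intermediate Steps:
√(-15303 + (-1737 - 1*3843)) = √(-15303 + (-1737 - 3843)) = √(-15303 - 5580) = √(-20883) = I*√20883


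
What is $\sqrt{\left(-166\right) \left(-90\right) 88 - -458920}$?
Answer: $2 \sqrt{443410} \approx 1331.8$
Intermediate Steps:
$\sqrt{\left(-166\right) \left(-90\right) 88 - -458920} = \sqrt{14940 \cdot 88 + 458920} = \sqrt{1314720 + 458920} = \sqrt{1773640} = 2 \sqrt{443410}$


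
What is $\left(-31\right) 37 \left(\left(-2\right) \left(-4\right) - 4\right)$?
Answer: $-4588$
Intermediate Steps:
$\left(-31\right) 37 \left(\left(-2\right) \left(-4\right) - 4\right) = - 1147 \left(8 - 4\right) = \left(-1147\right) 4 = -4588$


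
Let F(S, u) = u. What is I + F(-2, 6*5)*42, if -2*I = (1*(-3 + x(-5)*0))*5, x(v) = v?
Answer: 2535/2 ≈ 1267.5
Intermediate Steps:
I = 15/2 (I = -1*(-3 - 5*0)*5/2 = -1*(-3 + 0)*5/2 = -1*(-3)*5/2 = -(-3)*5/2 = -½*(-15) = 15/2 ≈ 7.5000)
I + F(-2, 6*5)*42 = 15/2 + (6*5)*42 = 15/2 + 30*42 = 15/2 + 1260 = 2535/2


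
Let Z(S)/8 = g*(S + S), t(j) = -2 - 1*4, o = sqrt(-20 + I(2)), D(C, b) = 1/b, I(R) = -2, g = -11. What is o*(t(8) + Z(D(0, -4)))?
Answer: 38*I*sqrt(22) ≈ 178.24*I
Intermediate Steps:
D(C, b) = 1/b
o = I*sqrt(22) (o = sqrt(-20 - 2) = sqrt(-22) = I*sqrt(22) ≈ 4.6904*I)
t(j) = -6 (t(j) = -2 - 4 = -6)
Z(S) = -176*S (Z(S) = 8*(-11*(S + S)) = 8*(-22*S) = -176*S)
o*(t(8) + Z(D(0, -4))) = (I*sqrt(22))*(-6 - 176/(-4)) = (I*sqrt(22))*(-6 - 176*(-1/4)) = (I*sqrt(22))*(-6 + 44) = (I*sqrt(22))*38 = 38*I*sqrt(22)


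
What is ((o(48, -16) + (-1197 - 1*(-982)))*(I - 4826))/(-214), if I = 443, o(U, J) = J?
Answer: -1012473/214 ≈ -4731.2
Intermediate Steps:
((o(48, -16) + (-1197 - 1*(-982)))*(I - 4826))/(-214) = ((-16 + (-1197 - 1*(-982)))*(443 - 4826))/(-214) = ((-16 + (-1197 + 982))*(-4383))*(-1/214) = ((-16 - 215)*(-4383))*(-1/214) = -231*(-4383)*(-1/214) = 1012473*(-1/214) = -1012473/214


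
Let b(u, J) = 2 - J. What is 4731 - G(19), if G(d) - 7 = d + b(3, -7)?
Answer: 4696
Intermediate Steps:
G(d) = 16 + d (G(d) = 7 + (d + (2 - 1*(-7))) = 7 + (d + (2 + 7)) = 7 + (d + 9) = 7 + (9 + d) = 16 + d)
4731 - G(19) = 4731 - (16 + 19) = 4731 - 1*35 = 4731 - 35 = 4696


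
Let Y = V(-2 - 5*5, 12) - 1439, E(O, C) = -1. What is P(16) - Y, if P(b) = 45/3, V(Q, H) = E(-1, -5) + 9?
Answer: 1446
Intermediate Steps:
V(Q, H) = 8 (V(Q, H) = -1 + 9 = 8)
Y = -1431 (Y = 8 - 1439 = -1431)
P(b) = 15 (P(b) = 45*(⅓) = 15)
P(16) - Y = 15 - 1*(-1431) = 15 + 1431 = 1446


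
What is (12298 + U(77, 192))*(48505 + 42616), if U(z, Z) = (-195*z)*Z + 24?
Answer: -261568115518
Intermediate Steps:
U(z, Z) = 24 - 195*Z*z (U(z, Z) = -195*Z*z + 24 = 24 - 195*Z*z)
(12298 + U(77, 192))*(48505 + 42616) = (12298 + (24 - 195*192*77))*(48505 + 42616) = (12298 + (24 - 2882880))*91121 = (12298 - 2882856)*91121 = -2870558*91121 = -261568115518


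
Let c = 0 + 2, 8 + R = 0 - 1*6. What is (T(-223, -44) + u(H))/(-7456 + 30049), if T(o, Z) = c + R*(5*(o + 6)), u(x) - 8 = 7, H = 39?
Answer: 5069/7531 ≈ 0.67308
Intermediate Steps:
u(x) = 15 (u(x) = 8 + 7 = 15)
R = -14 (R = -8 + (0 - 1*6) = -8 + (0 - 6) = -8 - 6 = -14)
c = 2
T(o, Z) = -418 - 70*o (T(o, Z) = 2 - 70*(o + 6) = 2 - 70*(6 + o) = 2 - 14*(30 + 5*o) = 2 + (-420 - 70*o) = -418 - 70*o)
(T(-223, -44) + u(H))/(-7456 + 30049) = ((-418 - 70*(-223)) + 15)/(-7456 + 30049) = ((-418 + 15610) + 15)/22593 = (15192 + 15)*(1/22593) = 15207*(1/22593) = 5069/7531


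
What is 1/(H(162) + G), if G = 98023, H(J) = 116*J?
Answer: 1/116815 ≈ 8.5605e-6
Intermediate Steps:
1/(H(162) + G) = 1/(116*162 + 98023) = 1/(18792 + 98023) = 1/116815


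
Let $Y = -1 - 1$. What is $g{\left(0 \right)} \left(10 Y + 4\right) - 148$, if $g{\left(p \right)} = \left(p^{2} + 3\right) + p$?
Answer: $-196$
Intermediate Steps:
$Y = -2$
$g{\left(p \right)} = 3 + p + p^{2}$ ($g{\left(p \right)} = \left(3 + p^{2}\right) + p = 3 + p + p^{2}$)
$g{\left(0 \right)} \left(10 Y + 4\right) - 148 = \left(3 + 0 + 0^{2}\right) \left(10 \left(-2\right) + 4\right) - 148 = \left(3 + 0 + 0\right) \left(-20 + 4\right) - 148 = 3 \left(-16\right) - 148 = -48 - 148 = -196$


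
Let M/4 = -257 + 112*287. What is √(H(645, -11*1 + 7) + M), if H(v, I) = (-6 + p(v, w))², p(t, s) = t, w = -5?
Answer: 3*√59541 ≈ 732.03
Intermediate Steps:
M = 127548 (M = 4*(-257 + 112*287) = 4*(-257 + 32144) = 4*31887 = 127548)
H(v, I) = (-6 + v)²
√(H(645, -11*1 + 7) + M) = √((-6 + 645)² + 127548) = √(639² + 127548) = √(408321 + 127548) = √535869 = 3*√59541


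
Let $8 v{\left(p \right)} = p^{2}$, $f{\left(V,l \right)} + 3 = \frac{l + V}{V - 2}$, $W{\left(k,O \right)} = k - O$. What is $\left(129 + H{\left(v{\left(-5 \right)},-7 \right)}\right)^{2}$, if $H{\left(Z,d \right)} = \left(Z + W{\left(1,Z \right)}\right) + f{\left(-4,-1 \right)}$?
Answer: $\frac{588289}{36} \approx 16341.0$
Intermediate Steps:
$f{\left(V,l \right)} = -3 + \frac{V + l}{-2 + V}$ ($f{\left(V,l \right)} = -3 + \frac{l + V}{V - 2} = -3 + \frac{V + l}{-2 + V}$)
$v{\left(p \right)} = \frac{p^{2}}{8}$
$H{\left(Z,d \right)} = - \frac{7}{6}$ ($H{\left(Z,d \right)} = \left(Z - \left(-1 + Z\right)\right) + \frac{6 - 1 - -8}{-2 - 4} = 1 + \frac{6 - 1 + 8}{-6} = 1 - \frac{13}{6} = - \frac{7}{6}$)
$\left(129 + H{\left(v{\left(-5 \right)},-7 \right)}\right)^{2} = \left(129 - \frac{7}{6}\right)^{2} = \left(\frac{767}{6}\right)^{2} = \frac{588289}{36}$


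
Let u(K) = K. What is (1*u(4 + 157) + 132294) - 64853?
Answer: 67602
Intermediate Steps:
(1*u(4 + 157) + 132294) - 64853 = (1*(4 + 157) + 132294) - 64853 = (1*161 + 132294) - 64853 = (161 + 132294) - 64853 = 132455 - 64853 = 67602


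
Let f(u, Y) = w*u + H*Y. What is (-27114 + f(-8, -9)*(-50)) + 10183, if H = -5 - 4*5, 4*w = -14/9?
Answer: -255029/9 ≈ -28337.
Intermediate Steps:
w = -7/18 (w = (-14/9)/4 = (-14*⅑)/4 = (¼)*(-14/9) = -7/18 ≈ -0.38889)
H = -25 (H = -5 - 20 = -25)
f(u, Y) = -25*Y - 7*u/18 (f(u, Y) = -7*u/18 - 25*Y = -25*Y - 7*u/18)
(-27114 + f(-8, -9)*(-50)) + 10183 = (-27114 + (-25*(-9) - 7/18*(-8))*(-50)) + 10183 = (-27114 + (225 + 28/9)*(-50)) + 10183 = (-27114 + (2053/9)*(-50)) + 10183 = (-27114 - 102650/9) + 10183 = -346676/9 + 10183 = -255029/9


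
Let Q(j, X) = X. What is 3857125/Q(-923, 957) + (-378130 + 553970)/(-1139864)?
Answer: 49959427865/12396021 ≈ 4030.3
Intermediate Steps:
3857125/Q(-923, 957) + (-378130 + 553970)/(-1139864) = 3857125/957 + (-378130 + 553970)/(-1139864) = 3857125*(1/957) + 175840*(-1/1139864) = 3857125/957 - 21980/142483 = 49959427865/12396021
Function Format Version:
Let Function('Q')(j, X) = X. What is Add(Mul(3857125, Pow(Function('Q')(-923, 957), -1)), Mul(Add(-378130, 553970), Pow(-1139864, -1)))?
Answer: Rational(49959427865, 12396021) ≈ 4030.3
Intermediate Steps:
Add(Mul(3857125, Pow(Function('Q')(-923, 957), -1)), Mul(Add(-378130, 553970), Pow(-1139864, -1))) = Add(Mul(3857125, Pow(957, -1)), Mul(Add(-378130, 553970), Pow(-1139864, -1))) = Add(Mul(3857125, Rational(1, 957)), Mul(175840, Rational(-1, 1139864))) = Add(Rational(3857125, 957), Rational(-21980, 142483)) = Rational(49959427865, 12396021)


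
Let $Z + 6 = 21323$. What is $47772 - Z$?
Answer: $26455$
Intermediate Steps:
$Z = 21317$ ($Z = -6 + 21323 = 21317$)
$47772 - Z = 47772 - 21317 = 26455$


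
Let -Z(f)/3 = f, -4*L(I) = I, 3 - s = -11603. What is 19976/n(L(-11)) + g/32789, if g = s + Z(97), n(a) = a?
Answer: 238190611/32789 ≈ 7264.3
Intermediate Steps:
s = 11606 (s = 3 - 1*(-11603) = 3 + 11603 = 11606)
L(I) = -I/4
Z(f) = -3*f
g = 11315 (g = 11606 - 3*97 = 11606 - 291 = 11315)
19976/n(L(-11)) + g/32789 = 19976/((-¼*(-11))) + 11315/32789 = 19976/(11/4) + 11315*(1/32789) = 19976*(4/11) + 11315/32789 = 7264 + 11315/32789 = 238190611/32789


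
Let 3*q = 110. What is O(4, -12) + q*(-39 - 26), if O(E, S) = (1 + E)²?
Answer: -7075/3 ≈ -2358.3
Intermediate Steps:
q = 110/3 (q = (⅓)*110 = 110/3 ≈ 36.667)
O(4, -12) + q*(-39 - 26) = (1 + 4)² + 110*(-39 - 26)/3 = 5² + (110/3)*(-65) = 25 - 7150/3 = -7075/3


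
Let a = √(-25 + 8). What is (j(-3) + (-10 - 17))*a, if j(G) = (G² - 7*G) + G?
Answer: 0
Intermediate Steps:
j(G) = G² - 6*G
a = I*√17 (a = √(-17) = I*√17 ≈ 4.1231*I)
(j(-3) + (-10 - 17))*a = (-3*(-6 - 3) + (-10 - 17))*(I*√17) = (-3*(-9) - 27)*(I*√17) = (27 - 27)*(I*√17) = 0*(I*√17) = 0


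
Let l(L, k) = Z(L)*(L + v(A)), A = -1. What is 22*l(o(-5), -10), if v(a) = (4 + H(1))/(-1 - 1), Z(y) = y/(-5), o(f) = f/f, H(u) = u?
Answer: 33/5 ≈ 6.6000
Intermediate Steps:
o(f) = 1
Z(y) = -y/5 (Z(y) = y*(-1/5) = -y/5)
v(a) = -5/2 (v(a) = (4 + 1)/(-1 - 1) = 5/(-2) = 5*(-1/2) = -5/2)
l(L, k) = -L*(-5/2 + L)/5 (l(L, k) = (-L/5)*(L - 5/2) = (-L/5)*(-5/2 + L) = -L*(-5/2 + L)/5)
22*l(o(-5), -10) = 22*((1/10)*1*(5 - 2*1)) = 22*((1/10)*1*(5 - 2)) = 22*((1/10)*1*3) = 22*(3/10) = 33/5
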